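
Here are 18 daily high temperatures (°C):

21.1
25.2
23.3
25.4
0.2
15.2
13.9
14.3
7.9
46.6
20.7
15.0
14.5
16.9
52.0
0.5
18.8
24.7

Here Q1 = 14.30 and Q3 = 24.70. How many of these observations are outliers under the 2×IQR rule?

2

IQR = 10.40; fences at 14.30 − 20.80 = -6.50 and 24.70 + 20.80 = 45.50.
Outside the cutoffs: 46.6, 52.0.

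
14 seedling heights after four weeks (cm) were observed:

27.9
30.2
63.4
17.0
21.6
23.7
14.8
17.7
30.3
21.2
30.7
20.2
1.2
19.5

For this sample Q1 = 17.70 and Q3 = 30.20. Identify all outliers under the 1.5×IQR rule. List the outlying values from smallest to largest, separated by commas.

IQR = Q3 − Q1 = 30.20 − 17.70 = 12.50.
Lower fence = Q1 − 1.5·IQR = 17.70 − 18.75 = -1.05.
Upper fence = Q3 + 1.5·IQR = 30.20 + 18.75 = 48.95.
63.4 > 48.95 → outlier.
All remaining values lie within [-1.05, 48.95].

63.4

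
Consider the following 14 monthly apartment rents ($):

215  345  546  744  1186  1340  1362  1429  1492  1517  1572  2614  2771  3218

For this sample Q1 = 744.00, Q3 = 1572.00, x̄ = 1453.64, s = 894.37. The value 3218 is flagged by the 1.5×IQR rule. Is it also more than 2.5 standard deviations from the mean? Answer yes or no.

no

z = (3218 − 1453.64) / 894.37 = 1.97.
|z| = 1.97 ≤ 2.5.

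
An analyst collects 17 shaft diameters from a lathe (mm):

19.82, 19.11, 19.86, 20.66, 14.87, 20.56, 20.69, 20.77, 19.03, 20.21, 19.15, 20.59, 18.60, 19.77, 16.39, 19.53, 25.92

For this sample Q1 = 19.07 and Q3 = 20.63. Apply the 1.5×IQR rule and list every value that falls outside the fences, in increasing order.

IQR = Q3 − Q1 = 20.63 − 19.07 = 1.56.
Lower fence = Q1 − 1.5·IQR = 19.07 − 2.34 = 16.73.
Upper fence = Q3 + 1.5·IQR = 20.63 + 2.34 = 22.97.
14.87 < 16.73 → outlier.
16.39 < 16.73 → outlier.
25.92 > 22.97 → outlier.
All remaining values lie within [16.73, 22.97].

14.87, 16.39, 25.92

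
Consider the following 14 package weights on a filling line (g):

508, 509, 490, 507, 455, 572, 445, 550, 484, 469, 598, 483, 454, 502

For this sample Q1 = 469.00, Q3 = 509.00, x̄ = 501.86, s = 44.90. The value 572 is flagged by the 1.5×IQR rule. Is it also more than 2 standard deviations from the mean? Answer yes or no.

no

z = (572 − 501.86) / 44.90 = 1.56.
|z| = 1.56 ≤ 2.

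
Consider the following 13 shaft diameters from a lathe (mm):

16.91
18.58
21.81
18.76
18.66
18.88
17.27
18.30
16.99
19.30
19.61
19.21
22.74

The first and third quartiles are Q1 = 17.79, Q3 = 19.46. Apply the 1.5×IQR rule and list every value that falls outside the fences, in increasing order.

IQR = Q3 − Q1 = 19.46 − 17.79 = 1.67.
Lower fence = Q1 − 1.5·IQR = 17.79 − 2.505 = 15.285.
Upper fence = Q3 + 1.5·IQR = 19.46 + 2.505 = 21.965.
22.74 > 21.965 → outlier.
All remaining values lie within [15.285, 21.965].

22.74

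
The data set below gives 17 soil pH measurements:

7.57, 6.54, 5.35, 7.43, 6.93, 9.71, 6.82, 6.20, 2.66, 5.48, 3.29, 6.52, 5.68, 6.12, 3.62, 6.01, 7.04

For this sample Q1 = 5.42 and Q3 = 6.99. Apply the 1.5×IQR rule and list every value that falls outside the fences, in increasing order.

IQR = Q3 − Q1 = 6.99 − 5.42 = 1.57.
Lower fence = Q1 − 1.5·IQR = 5.42 − 2.355 = 3.065.
Upper fence = Q3 + 1.5·IQR = 6.99 + 2.355 = 9.345.
2.66 < 3.065 → outlier.
9.71 > 9.345 → outlier.
All remaining values lie within [3.065, 9.345].

2.66, 9.71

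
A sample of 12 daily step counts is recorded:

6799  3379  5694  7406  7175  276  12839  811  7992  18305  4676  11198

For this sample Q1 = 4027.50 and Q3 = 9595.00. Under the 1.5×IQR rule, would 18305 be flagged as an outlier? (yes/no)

IQR = Q3 − Q1 = 9595.00 − 4027.50 = 5567.50.
Lower fence = Q1 − 1.5·IQR = 4027.50 − 8351.25 = -4323.75.
Upper fence = Q3 + 1.5·IQR = 9595.00 + 8351.25 = 17946.25.
18305 lies above the upper fence.

yes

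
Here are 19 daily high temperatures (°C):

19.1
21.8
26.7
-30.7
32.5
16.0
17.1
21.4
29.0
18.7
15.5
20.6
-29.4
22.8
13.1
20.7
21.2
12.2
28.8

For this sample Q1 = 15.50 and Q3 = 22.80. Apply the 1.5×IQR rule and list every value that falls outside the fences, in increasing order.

IQR = Q3 − Q1 = 22.80 − 15.50 = 7.30.
Lower fence = Q1 − 1.5·IQR = 15.50 − 10.95 = 4.55.
Upper fence = Q3 + 1.5·IQR = 22.80 + 10.95 = 33.75.
-30.7 < 4.55 → outlier.
-29.4 < 4.55 → outlier.
All remaining values lie within [4.55, 33.75].

-30.7, -29.4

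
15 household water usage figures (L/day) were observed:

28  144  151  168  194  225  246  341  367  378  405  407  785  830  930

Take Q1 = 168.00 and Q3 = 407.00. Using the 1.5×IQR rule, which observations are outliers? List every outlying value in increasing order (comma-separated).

IQR = Q3 − Q1 = 407.00 − 168.00 = 239.00.
Lower fence = Q1 − 1.5·IQR = 168.00 − 358.50 = -190.50.
Upper fence = Q3 + 1.5·IQR = 407.00 + 358.50 = 765.50.
785 > 765.50 → outlier.
830 > 765.50 → outlier.
930 > 765.50 → outlier.
All remaining values lie within [-190.50, 765.50].

785, 830, 930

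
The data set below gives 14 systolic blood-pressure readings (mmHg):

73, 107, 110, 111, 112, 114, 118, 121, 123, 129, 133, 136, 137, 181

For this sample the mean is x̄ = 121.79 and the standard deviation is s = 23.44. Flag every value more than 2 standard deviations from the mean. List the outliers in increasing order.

Cutoffs at x̄ ± 2s: 121.79 ± 2·23.44 = [74.91, 168.67].
73: z = -2.08, |z| > 2 → outlier.
181: z = 2.53, |z| > 2 → outlier.
Every other value lies within [74.91, 168.67].

73, 181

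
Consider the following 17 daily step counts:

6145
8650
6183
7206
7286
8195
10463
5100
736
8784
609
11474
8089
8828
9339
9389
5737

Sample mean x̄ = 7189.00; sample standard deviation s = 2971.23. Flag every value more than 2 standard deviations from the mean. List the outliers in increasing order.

609, 736

Cutoffs at x̄ ± 2s: 7189.00 ± 2·2971.23 = [1246.54, 13131.46].
609: z = -2.21, |z| > 2 → outlier.
736: z = -2.17, |z| > 2 → outlier.
Every other value lies within [1246.54, 13131.46].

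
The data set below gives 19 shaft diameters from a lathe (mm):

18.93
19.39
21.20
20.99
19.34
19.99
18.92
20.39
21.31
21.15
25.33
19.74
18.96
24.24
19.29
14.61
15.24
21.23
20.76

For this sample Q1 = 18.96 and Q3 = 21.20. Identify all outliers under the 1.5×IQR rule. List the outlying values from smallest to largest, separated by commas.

IQR = Q3 − Q1 = 21.20 − 18.96 = 2.24.
Lower fence = Q1 − 1.5·IQR = 18.96 − 3.36 = 15.60.
Upper fence = Q3 + 1.5·IQR = 21.20 + 3.36 = 24.56.
14.61 < 15.60 → outlier.
15.24 < 15.60 → outlier.
25.33 > 24.56 → outlier.
All remaining values lie within [15.60, 24.56].

14.61, 15.24, 25.33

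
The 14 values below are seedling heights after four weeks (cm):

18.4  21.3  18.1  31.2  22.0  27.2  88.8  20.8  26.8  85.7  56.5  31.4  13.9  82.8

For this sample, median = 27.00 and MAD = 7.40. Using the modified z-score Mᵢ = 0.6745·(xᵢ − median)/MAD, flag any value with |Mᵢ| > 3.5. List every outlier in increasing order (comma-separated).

|Mᵢ| > 3.5 ⇔ |xᵢ − 27.00| > 3.5·7.40/0.6745 = 38.40.
So outliers lie outside [-11.40, 65.40].
82.8: M = 5.09 → outlier.
85.7: M = 5.35 → outlier.
88.8: M = 5.63 → outlier.

82.8, 85.7, 88.8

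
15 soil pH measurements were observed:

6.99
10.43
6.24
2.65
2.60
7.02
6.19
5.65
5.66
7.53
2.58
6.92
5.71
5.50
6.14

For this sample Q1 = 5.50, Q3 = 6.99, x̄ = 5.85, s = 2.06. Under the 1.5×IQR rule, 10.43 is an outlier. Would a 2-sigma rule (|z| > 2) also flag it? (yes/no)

z = (10.43 − 5.85) / 2.06 = 2.22.
|z| = 2.22 > 2.

yes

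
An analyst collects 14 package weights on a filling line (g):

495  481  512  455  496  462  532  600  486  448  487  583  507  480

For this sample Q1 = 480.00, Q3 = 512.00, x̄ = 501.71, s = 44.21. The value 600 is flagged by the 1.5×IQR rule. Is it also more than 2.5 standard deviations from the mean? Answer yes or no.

z = (600 − 501.71) / 44.21 = 2.22.
|z| = 2.22 ≤ 2.5.

no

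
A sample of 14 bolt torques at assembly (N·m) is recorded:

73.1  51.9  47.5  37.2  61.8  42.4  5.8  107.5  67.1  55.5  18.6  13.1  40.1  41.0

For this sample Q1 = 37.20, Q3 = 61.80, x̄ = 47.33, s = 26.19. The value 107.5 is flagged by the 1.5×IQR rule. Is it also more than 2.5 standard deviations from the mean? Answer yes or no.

z = (107.5 − 47.33) / 26.19 = 2.30.
|z| = 2.30 ≤ 2.5.

no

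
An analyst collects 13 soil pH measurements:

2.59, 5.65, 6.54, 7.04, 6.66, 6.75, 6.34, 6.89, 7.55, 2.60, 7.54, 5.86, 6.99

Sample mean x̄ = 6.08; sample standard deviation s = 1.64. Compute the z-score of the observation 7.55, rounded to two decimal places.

0.90

z = (7.55 − 6.08) / 1.64 = 0.90.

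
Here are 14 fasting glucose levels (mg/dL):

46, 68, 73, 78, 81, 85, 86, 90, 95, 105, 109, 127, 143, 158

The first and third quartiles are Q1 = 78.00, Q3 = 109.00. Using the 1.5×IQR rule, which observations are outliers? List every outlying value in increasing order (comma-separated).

IQR = Q3 − Q1 = 109.00 − 78.00 = 31.00.
Lower fence = Q1 − 1.5·IQR = 78.00 − 46.50 = 31.50.
Upper fence = Q3 + 1.5·IQR = 109.00 + 46.50 = 155.50.
158 > 155.50 → outlier.
All remaining values lie within [31.50, 155.50].

158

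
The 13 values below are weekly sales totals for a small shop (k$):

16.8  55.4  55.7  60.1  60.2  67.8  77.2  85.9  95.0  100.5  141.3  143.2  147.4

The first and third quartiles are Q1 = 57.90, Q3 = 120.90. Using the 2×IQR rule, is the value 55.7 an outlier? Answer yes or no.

no

IQR = Q3 − Q1 = 120.90 − 57.90 = 63.00.
Lower fence = Q1 − 2·IQR = 57.90 − 126.00 = -68.10.
Upper fence = Q3 + 2·IQR = 120.90 + 126.00 = 246.90.
55.7 lies within [-68.10, 246.90].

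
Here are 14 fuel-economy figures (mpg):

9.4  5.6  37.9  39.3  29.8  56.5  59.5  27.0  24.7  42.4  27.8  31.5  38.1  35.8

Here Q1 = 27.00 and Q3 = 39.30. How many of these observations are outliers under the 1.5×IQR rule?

IQR = 12.30; fences at 27.00 − 18.45 = 8.55 and 39.30 + 18.45 = 57.75.
Outside the cutoffs: 5.6, 59.5.

2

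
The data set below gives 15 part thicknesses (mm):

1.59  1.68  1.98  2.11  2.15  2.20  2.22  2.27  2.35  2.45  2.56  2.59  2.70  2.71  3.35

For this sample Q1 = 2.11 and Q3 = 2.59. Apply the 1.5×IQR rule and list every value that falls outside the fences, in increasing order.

3.35

IQR = Q3 − Q1 = 2.59 − 2.11 = 0.48.
Lower fence = Q1 − 1.5·IQR = 2.11 − 0.72 = 1.39.
Upper fence = Q3 + 1.5·IQR = 2.59 + 0.72 = 3.31.
3.35 > 3.31 → outlier.
All remaining values lie within [1.39, 3.31].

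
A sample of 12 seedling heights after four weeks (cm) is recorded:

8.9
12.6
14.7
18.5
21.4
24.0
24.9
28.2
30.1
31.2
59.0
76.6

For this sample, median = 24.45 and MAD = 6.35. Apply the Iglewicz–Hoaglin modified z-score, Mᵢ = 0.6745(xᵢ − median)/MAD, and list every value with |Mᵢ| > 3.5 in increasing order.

|Mᵢ| > 3.5 ⇔ |xᵢ − 24.45| > 3.5·6.35/0.6745 = 32.95.
So outliers lie outside [-8.50, 57.40].
59.0: M = 3.67 → outlier.
76.6: M = 5.54 → outlier.

59.0, 76.6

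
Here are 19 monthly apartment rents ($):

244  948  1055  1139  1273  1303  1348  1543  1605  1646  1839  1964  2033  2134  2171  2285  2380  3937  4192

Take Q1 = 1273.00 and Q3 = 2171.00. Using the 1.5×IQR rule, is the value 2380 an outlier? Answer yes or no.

IQR = Q3 − Q1 = 2171.00 − 1273.00 = 898.00.
Lower fence = Q1 − 1.5·IQR = 1273.00 − 1347.00 = -74.00.
Upper fence = Q3 + 1.5·IQR = 2171.00 + 1347.00 = 3518.00.
2380 lies within [-74.00, 3518.00].

no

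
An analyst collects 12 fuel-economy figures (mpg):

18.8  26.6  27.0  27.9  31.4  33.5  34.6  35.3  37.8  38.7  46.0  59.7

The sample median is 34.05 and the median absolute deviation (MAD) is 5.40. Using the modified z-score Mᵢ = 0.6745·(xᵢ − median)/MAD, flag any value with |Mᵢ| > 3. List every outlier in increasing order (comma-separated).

|Mᵢ| > 3 ⇔ |xᵢ − 34.05| > 3·5.40/0.6745 = 24.02.
So outliers lie outside [10.03, 58.07].
59.7: M = 3.20 → outlier.

59.7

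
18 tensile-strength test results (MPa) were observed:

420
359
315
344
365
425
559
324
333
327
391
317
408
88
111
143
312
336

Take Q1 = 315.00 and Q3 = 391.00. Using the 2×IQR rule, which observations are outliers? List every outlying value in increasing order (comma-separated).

IQR = Q3 − Q1 = 391.00 − 315.00 = 76.00.
Lower fence = Q1 − 2·IQR = 315.00 − 152.00 = 163.00.
Upper fence = Q3 + 2·IQR = 391.00 + 152.00 = 543.00.
88 < 163.00 → outlier.
111 < 163.00 → outlier.
143 < 163.00 → outlier.
559 > 543.00 → outlier.
All remaining values lie within [163.00, 543.00].

88, 111, 143, 559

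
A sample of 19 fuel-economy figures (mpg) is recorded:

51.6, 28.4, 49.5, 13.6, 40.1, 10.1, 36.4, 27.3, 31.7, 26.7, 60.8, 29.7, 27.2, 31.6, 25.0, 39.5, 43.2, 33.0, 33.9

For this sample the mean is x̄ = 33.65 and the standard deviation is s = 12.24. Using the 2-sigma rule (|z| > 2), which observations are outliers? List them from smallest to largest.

Cutoffs at x̄ ± 2s: 33.65 ± 2·12.24 = [9.17, 58.13].
60.8: z = 2.22, |z| > 2 → outlier.
Every other value lies within [9.17, 58.13].

60.8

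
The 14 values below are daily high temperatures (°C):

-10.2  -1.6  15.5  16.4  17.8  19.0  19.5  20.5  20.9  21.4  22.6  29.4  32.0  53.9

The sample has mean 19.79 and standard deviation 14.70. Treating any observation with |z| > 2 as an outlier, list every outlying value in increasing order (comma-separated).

-10.2, 53.9

Cutoffs at x̄ ± 2s: 19.79 ± 2·14.70 = [-9.61, 49.19].
-10.2: z = -2.04, |z| > 2 → outlier.
53.9: z = 2.32, |z| > 2 → outlier.
Every other value lies within [-9.61, 49.19].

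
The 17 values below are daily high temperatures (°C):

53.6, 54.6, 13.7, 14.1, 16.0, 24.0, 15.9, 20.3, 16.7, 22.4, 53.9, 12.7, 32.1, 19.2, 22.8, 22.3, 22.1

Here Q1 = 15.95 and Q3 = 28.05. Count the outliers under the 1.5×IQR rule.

IQR = 12.10; fences at 15.95 − 18.15 = -2.20 and 28.05 + 18.15 = 46.20.
Outside the cutoffs: 53.6, 53.9, 54.6.

3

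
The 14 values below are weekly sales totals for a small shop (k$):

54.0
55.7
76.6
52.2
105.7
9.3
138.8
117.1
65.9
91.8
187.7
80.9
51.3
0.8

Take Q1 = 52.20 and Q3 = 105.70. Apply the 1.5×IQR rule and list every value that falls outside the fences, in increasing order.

187.7

IQR = Q3 − Q1 = 105.70 − 52.20 = 53.50.
Lower fence = Q1 − 1.5·IQR = 52.20 − 80.25 = -28.05.
Upper fence = Q3 + 1.5·IQR = 105.70 + 80.25 = 185.95.
187.7 > 185.95 → outlier.
All remaining values lie within [-28.05, 185.95].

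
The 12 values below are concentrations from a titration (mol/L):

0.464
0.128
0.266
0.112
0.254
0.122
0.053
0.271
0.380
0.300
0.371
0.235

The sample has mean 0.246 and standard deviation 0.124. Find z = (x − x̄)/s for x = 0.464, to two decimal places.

z = (0.464 − 0.246) / 0.124 = 1.76.

1.76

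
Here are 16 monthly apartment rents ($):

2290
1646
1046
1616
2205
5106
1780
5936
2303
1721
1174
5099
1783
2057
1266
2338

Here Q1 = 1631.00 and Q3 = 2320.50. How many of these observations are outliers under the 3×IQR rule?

3

IQR = 689.50; fences at 1631.00 − 2068.50 = -437.50 and 2320.50 + 2068.50 = 4389.00.
Outside the cutoffs: 5099, 5106, 5936.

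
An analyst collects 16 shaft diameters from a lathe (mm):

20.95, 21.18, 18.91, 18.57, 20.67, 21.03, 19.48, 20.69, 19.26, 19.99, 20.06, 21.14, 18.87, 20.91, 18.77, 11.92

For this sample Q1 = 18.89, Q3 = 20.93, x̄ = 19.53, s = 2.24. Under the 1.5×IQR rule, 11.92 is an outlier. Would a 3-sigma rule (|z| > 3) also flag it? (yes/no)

z = (11.92 − 19.53) / 2.24 = -3.40.
|z| = 3.40 > 3.

yes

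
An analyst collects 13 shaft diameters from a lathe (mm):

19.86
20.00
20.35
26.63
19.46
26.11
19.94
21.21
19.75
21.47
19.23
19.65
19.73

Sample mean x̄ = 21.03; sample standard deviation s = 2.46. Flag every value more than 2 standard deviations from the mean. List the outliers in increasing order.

26.11, 26.63

Cutoffs at x̄ ± 2s: 21.03 ± 2·2.46 = [16.11, 25.95].
26.11: z = 2.07, |z| > 2 → outlier.
26.63: z = 2.28, |z| > 2 → outlier.
Every other value lies within [16.11, 25.95].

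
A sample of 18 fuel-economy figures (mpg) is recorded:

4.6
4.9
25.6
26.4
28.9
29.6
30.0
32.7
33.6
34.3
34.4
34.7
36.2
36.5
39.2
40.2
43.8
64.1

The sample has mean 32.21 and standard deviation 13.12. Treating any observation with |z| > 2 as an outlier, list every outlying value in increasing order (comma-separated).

4.6, 4.9, 64.1

Cutoffs at x̄ ± 2s: 32.21 ± 2·13.12 = [5.97, 58.45].
4.6: z = -2.10, |z| > 2 → outlier.
4.9: z = -2.08, |z| > 2 → outlier.
64.1: z = 2.43, |z| > 2 → outlier.
Every other value lies within [5.97, 58.45].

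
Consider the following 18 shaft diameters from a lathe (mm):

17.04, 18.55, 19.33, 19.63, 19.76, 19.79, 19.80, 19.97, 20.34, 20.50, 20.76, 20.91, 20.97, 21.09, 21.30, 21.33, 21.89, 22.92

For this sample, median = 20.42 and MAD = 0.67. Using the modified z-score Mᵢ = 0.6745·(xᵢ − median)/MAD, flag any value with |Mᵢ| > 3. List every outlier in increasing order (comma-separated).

17.04

|Mᵢ| > 3 ⇔ |xᵢ − 20.42| > 3·0.67/0.6745 = 2.98.
So outliers lie outside [17.44, 23.40].
17.04: M = -3.40 → outlier.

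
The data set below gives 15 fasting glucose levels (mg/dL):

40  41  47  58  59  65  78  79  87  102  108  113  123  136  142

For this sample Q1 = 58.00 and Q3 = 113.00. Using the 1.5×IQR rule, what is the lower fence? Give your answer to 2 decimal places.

IQR = Q3 − Q1 = 113.00 − 58.00 = 55.00.
Lower fence = Q1 − 1.5·IQR = 58.00 − 82.50 = -24.50.
Upper fence = Q3 + 1.5·IQR = 113.00 + 82.50 = 195.50.

-24.50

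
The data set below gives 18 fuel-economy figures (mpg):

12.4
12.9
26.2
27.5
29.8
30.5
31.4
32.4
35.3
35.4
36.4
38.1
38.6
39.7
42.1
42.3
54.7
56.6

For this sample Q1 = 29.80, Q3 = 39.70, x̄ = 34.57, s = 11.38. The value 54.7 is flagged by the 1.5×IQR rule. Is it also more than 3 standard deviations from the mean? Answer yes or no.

no

z = (54.7 − 34.57) / 11.38 = 1.77.
|z| = 1.77 ≤ 3.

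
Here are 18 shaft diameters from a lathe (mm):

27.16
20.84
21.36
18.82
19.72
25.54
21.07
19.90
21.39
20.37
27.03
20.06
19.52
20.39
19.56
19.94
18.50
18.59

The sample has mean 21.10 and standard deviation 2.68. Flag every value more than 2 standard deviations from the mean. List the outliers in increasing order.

27.03, 27.16

Cutoffs at x̄ ± 2s: 21.10 ± 2·2.68 = [15.74, 26.46].
27.03: z = 2.21, |z| > 2 → outlier.
27.16: z = 2.26, |z| > 2 → outlier.
Every other value lies within [15.74, 26.46].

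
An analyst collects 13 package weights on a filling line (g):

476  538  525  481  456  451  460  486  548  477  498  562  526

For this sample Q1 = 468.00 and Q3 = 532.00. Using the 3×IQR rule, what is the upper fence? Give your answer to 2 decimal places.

724.00

IQR = Q3 − Q1 = 532.00 − 468.00 = 64.00.
Lower fence = Q1 − 3·IQR = 468.00 − 192.00 = 276.00.
Upper fence = Q3 + 3·IQR = 532.00 + 192.00 = 724.00.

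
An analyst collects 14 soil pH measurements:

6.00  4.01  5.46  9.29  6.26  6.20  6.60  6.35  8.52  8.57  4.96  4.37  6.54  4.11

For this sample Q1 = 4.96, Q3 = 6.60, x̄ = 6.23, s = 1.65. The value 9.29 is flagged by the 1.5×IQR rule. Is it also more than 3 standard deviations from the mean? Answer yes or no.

no

z = (9.29 − 6.23) / 1.65 = 1.85.
|z| = 1.85 ≤ 3.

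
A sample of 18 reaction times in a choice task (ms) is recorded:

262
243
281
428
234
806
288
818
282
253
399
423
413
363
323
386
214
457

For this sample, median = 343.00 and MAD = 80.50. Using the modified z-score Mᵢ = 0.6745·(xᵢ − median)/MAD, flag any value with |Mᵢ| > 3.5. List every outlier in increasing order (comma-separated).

|Mᵢ| > 3.5 ⇔ |xᵢ − 343.00| > 3.5·80.50/0.6745 = 417.72.
So outliers lie outside [-74.72, 760.72].
806: M = 3.88 → outlier.
818: M = 3.98 → outlier.

806, 818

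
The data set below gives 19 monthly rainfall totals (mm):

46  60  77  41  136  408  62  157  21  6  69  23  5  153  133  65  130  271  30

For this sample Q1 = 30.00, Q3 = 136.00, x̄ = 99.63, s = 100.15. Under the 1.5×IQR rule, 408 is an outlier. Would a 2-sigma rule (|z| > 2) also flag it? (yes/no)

yes

z = (408 − 99.63) / 100.15 = 3.08.
|z| = 3.08 > 2.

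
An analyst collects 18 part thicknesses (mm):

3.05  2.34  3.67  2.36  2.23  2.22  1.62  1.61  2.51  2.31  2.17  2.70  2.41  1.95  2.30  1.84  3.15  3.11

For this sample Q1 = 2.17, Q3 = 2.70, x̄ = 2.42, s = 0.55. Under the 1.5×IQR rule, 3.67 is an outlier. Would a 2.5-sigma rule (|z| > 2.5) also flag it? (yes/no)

z = (3.67 − 2.42) / 0.55 = 2.27.
|z| = 2.27 ≤ 2.5.

no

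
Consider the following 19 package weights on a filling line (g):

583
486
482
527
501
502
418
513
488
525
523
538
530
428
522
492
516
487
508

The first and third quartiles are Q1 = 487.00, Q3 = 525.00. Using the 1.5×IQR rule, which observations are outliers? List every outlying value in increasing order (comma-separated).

IQR = Q3 − Q1 = 525.00 − 487.00 = 38.00.
Lower fence = Q1 − 1.5·IQR = 487.00 − 57.00 = 430.00.
Upper fence = Q3 + 1.5·IQR = 525.00 + 57.00 = 582.00.
418 < 430.00 → outlier.
428 < 430.00 → outlier.
583 > 582.00 → outlier.
All remaining values lie within [430.00, 582.00].

418, 428, 583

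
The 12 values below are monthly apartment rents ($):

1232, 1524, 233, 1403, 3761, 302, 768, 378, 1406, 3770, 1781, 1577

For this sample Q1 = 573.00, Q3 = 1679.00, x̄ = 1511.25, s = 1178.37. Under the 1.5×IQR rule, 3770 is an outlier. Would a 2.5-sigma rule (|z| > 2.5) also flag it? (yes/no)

no

z = (3770 − 1511.25) / 1178.37 = 1.92.
|z| = 1.92 ≤ 2.5.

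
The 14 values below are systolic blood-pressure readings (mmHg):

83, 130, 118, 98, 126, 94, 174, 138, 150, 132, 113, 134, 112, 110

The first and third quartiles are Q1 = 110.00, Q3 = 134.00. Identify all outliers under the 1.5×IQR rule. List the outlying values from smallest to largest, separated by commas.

IQR = Q3 − Q1 = 134.00 − 110.00 = 24.00.
Lower fence = Q1 − 1.5·IQR = 110.00 − 36.00 = 74.00.
Upper fence = Q3 + 1.5·IQR = 134.00 + 36.00 = 170.00.
174 > 170.00 → outlier.
All remaining values lie within [74.00, 170.00].

174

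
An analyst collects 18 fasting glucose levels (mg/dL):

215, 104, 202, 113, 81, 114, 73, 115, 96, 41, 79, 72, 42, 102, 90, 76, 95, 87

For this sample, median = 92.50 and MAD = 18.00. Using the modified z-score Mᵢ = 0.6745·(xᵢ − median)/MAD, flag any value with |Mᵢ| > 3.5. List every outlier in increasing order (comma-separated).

202, 215

|Mᵢ| > 3.5 ⇔ |xᵢ − 92.50| > 3.5·18.00/0.6745 = 93.40.
So outliers lie outside [-0.90, 185.90].
202: M = 4.10 → outlier.
215: M = 4.59 → outlier.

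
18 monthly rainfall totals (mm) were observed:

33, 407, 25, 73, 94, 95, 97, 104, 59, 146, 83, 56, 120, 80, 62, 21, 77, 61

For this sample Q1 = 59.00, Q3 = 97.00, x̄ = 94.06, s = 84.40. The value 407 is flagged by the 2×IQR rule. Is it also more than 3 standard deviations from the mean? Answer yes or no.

z = (407 − 94.06) / 84.40 = 3.71.
|z| = 3.71 > 3.

yes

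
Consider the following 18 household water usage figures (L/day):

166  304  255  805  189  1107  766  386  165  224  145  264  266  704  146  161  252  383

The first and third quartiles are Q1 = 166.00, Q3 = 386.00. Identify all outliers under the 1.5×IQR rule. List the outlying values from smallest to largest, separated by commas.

IQR = Q3 − Q1 = 386.00 − 166.00 = 220.00.
Lower fence = Q1 − 1.5·IQR = 166.00 − 330.00 = -164.00.
Upper fence = Q3 + 1.5·IQR = 386.00 + 330.00 = 716.00.
766 > 716.00 → outlier.
805 > 716.00 → outlier.
1107 > 716.00 → outlier.
All remaining values lie within [-164.00, 716.00].

766, 805, 1107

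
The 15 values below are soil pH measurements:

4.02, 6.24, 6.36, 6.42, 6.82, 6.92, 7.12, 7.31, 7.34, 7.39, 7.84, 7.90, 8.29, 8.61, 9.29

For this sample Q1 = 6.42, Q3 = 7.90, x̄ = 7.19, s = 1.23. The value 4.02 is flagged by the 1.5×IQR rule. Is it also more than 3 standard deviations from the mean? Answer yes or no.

z = (4.02 − 7.19) / 1.23 = -2.58.
|z| = 2.58 ≤ 3.

no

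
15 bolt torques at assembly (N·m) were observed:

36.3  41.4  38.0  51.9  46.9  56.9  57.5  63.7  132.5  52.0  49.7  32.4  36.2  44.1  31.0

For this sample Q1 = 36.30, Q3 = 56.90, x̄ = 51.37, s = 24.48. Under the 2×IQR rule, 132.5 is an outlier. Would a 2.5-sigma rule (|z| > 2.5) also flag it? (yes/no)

yes

z = (132.5 − 51.37) / 24.48 = 3.31.
|z| = 3.31 > 2.5.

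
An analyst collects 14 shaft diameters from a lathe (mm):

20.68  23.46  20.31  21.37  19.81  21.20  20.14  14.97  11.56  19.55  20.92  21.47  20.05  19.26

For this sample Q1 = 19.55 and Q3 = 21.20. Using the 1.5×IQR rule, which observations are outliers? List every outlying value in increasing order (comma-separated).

IQR = Q3 − Q1 = 21.20 − 19.55 = 1.65.
Lower fence = Q1 − 1.5·IQR = 19.55 − 2.475 = 17.075.
Upper fence = Q3 + 1.5·IQR = 21.20 + 2.475 = 23.675.
11.56 < 17.075 → outlier.
14.97 < 17.075 → outlier.
All remaining values lie within [17.075, 23.675].

11.56, 14.97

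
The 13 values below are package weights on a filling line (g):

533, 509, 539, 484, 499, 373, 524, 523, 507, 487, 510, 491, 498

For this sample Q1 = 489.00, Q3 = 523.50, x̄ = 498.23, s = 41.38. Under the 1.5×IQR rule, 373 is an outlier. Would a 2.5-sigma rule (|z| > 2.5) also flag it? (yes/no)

z = (373 − 498.23) / 41.38 = -3.03.
|z| = 3.03 > 2.5.

yes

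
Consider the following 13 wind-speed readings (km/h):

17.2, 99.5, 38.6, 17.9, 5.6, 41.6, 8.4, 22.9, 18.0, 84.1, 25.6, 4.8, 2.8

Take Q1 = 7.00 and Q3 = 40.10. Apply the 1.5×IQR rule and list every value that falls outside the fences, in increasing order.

99.5

IQR = Q3 − Q1 = 40.10 − 7.00 = 33.10.
Lower fence = Q1 − 1.5·IQR = 7.00 − 49.65 = -42.65.
Upper fence = Q3 + 1.5·IQR = 40.10 + 49.65 = 89.75.
99.5 > 89.75 → outlier.
All remaining values lie within [-42.65, 89.75].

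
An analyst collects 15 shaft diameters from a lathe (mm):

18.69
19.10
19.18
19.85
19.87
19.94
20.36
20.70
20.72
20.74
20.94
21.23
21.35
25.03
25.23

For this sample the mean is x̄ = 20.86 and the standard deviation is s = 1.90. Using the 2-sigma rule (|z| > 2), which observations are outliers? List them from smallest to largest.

25.03, 25.23

Cutoffs at x̄ ± 2s: 20.86 ± 2·1.90 = [17.06, 24.66].
25.03: z = 2.19, |z| > 2 → outlier.
25.23: z = 2.30, |z| > 2 → outlier.
Every other value lies within [17.06, 24.66].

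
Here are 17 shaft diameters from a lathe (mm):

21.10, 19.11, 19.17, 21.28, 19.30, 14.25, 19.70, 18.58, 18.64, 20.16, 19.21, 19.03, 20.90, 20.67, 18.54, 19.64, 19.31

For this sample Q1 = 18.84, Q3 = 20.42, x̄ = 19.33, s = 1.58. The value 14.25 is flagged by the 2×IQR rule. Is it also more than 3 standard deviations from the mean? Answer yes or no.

z = (14.25 − 19.33) / 1.58 = -3.22.
|z| = 3.22 > 3.

yes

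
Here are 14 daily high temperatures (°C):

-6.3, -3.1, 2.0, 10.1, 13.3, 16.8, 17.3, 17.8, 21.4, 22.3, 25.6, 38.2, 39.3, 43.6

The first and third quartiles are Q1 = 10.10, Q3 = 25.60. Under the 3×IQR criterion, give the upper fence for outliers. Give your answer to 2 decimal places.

72.10

IQR = Q3 − Q1 = 25.60 − 10.10 = 15.50.
Lower fence = Q1 − 3·IQR = 10.10 − 46.50 = -36.40.
Upper fence = Q3 + 3·IQR = 25.60 + 46.50 = 72.10.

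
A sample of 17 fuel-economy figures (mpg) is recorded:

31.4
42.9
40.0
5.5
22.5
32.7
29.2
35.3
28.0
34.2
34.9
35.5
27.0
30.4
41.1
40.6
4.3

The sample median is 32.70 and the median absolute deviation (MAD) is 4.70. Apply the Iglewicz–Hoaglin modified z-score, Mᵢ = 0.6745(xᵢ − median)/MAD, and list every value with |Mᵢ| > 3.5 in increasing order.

|Mᵢ| > 3.5 ⇔ |xᵢ − 32.70| > 3.5·4.70/0.6745 = 24.39.
So outliers lie outside [8.31, 57.09].
4.3: M = -4.08 → outlier.
5.5: M = -3.90 → outlier.

4.3, 5.5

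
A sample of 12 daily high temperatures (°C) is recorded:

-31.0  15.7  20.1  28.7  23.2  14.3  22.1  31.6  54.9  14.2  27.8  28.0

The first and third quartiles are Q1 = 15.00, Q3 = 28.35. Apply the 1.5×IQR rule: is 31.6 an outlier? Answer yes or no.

IQR = Q3 − Q1 = 28.35 − 15.00 = 13.35.
Lower fence = Q1 − 1.5·IQR = 15.00 − 20.025 = -5.025.
Upper fence = Q3 + 1.5·IQR = 28.35 + 20.025 = 48.375.
31.6 lies within [-5.025, 48.375].

no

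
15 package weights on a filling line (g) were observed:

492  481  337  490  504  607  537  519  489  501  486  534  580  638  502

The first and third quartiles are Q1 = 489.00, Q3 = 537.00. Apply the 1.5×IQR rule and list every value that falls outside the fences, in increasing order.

337, 638

IQR = Q3 − Q1 = 537.00 − 489.00 = 48.00.
Lower fence = Q1 − 1.5·IQR = 489.00 − 72.00 = 417.00.
Upper fence = Q3 + 1.5·IQR = 537.00 + 72.00 = 609.00.
337 < 417.00 → outlier.
638 > 609.00 → outlier.
All remaining values lie within [417.00, 609.00].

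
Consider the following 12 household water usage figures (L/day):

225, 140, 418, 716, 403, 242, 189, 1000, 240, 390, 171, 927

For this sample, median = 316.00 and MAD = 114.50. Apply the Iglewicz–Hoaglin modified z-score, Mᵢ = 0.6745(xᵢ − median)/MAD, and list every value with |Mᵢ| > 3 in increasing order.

|Mᵢ| > 3 ⇔ |xᵢ − 316.00| > 3·114.50/0.6745 = 509.27.
So outliers lie outside [-193.27, 825.27].
927: M = 3.60 → outlier.
1000: M = 4.03 → outlier.

927, 1000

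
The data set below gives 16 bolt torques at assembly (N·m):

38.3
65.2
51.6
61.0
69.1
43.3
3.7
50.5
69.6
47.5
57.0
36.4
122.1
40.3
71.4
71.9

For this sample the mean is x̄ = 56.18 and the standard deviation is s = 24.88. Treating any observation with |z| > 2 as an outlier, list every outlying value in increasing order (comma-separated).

Cutoffs at x̄ ± 2s: 56.18 ± 2·24.88 = [6.42, 105.94].
3.7: z = -2.11, |z| > 2 → outlier.
122.1: z = 2.65, |z| > 2 → outlier.
Every other value lies within [6.42, 105.94].

3.7, 122.1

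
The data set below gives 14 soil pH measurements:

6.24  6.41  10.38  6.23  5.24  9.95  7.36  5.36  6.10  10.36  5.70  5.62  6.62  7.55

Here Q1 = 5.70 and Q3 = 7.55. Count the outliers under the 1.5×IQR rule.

IQR = 1.85; fences at 5.70 − 2.775 = 2.925 and 7.55 + 2.775 = 10.325.
Outside the cutoffs: 10.36, 10.38.

2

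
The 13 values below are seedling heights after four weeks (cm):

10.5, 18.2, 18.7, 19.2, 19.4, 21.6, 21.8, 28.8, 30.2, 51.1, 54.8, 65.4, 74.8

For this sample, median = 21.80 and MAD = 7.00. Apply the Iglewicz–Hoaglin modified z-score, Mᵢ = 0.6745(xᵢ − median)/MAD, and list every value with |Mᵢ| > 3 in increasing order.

|Mᵢ| > 3 ⇔ |xᵢ − 21.80| > 3·7.00/0.6745 = 31.13.
So outliers lie outside [-9.33, 52.93].
54.8: M = 3.18 → outlier.
65.4: M = 4.20 → outlier.
74.8: M = 5.11 → outlier.

54.8, 65.4, 74.8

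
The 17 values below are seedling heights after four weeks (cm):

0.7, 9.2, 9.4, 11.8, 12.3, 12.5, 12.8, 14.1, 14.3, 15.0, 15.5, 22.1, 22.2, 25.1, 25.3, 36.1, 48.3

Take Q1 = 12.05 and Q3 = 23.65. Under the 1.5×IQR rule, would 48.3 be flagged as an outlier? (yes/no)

IQR = Q3 − Q1 = 23.65 − 12.05 = 11.60.
Lower fence = Q1 − 1.5·IQR = 12.05 − 17.40 = -5.35.
Upper fence = Q3 + 1.5·IQR = 23.65 + 17.40 = 41.05.
48.3 lies above the upper fence.

yes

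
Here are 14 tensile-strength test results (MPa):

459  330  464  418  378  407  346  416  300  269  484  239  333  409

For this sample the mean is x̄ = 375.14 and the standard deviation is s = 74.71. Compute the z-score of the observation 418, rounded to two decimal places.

z = (418 − 375.14) / 74.71 = 0.57.

0.57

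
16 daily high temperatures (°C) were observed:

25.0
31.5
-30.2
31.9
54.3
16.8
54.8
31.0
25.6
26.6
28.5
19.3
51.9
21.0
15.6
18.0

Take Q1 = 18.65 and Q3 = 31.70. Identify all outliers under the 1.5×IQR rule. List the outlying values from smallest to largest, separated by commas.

IQR = Q3 − Q1 = 31.70 − 18.65 = 13.05.
Lower fence = Q1 − 1.5·IQR = 18.65 − 19.575 = -0.925.
Upper fence = Q3 + 1.5·IQR = 31.70 + 19.575 = 51.275.
-30.2 < -0.925 → outlier.
51.9 > 51.275 → outlier.
54.3 > 51.275 → outlier.
54.8 > 51.275 → outlier.
All remaining values lie within [-0.925, 51.275].

-30.2, 51.9, 54.3, 54.8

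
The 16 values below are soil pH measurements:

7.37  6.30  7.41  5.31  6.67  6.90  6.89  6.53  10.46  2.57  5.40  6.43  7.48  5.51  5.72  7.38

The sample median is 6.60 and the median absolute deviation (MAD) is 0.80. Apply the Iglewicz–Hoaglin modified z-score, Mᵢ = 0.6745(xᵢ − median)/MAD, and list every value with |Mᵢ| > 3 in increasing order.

2.57, 10.46

|Mᵢ| > 3 ⇔ |xᵢ − 6.60| > 3·0.80/0.6745 = 3.56.
So outliers lie outside [3.04, 10.16].
2.57: M = -3.40 → outlier.
10.46: M = 3.25 → outlier.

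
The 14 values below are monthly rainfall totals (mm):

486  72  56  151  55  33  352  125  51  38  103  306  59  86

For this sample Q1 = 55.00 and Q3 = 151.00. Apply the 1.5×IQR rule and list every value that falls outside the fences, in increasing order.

IQR = Q3 − Q1 = 151.00 − 55.00 = 96.00.
Lower fence = Q1 − 1.5·IQR = 55.00 − 144.00 = -89.00.
Upper fence = Q3 + 1.5·IQR = 151.00 + 144.00 = 295.00.
306 > 295.00 → outlier.
352 > 295.00 → outlier.
486 > 295.00 → outlier.
All remaining values lie within [-89.00, 295.00].

306, 352, 486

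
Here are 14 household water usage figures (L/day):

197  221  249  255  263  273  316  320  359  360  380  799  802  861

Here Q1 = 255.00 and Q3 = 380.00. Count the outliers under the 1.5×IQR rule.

3

IQR = 125.00; fences at 255.00 − 187.50 = 67.50 and 380.00 + 187.50 = 567.50.
Outside the cutoffs: 799, 802, 861.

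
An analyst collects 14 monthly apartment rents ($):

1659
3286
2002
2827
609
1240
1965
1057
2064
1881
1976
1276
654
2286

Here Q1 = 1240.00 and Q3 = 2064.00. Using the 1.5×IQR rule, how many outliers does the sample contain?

IQR = 824.00; fences at 1240.00 − 1236.00 = 4.00 and 2064.00 + 1236.00 = 3300.00.
Every value lies within the cutoffs.

0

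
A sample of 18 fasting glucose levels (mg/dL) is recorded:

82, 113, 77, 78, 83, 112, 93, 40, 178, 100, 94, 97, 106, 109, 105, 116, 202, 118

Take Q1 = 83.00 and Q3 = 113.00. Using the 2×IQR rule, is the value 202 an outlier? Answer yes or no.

yes

IQR = Q3 − Q1 = 113.00 − 83.00 = 30.00.
Lower fence = Q1 − 2·IQR = 83.00 − 60.00 = 23.00.
Upper fence = Q3 + 2·IQR = 113.00 + 60.00 = 173.00.
202 lies above the upper fence.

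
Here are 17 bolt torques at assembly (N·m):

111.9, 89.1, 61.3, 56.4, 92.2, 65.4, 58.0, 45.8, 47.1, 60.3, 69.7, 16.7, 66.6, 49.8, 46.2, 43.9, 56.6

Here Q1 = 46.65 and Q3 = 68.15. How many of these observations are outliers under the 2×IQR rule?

IQR = 21.50; fences at 46.65 − 43.00 = 3.65 and 68.15 + 43.00 = 111.15.
Outside the cutoffs: 111.9.

1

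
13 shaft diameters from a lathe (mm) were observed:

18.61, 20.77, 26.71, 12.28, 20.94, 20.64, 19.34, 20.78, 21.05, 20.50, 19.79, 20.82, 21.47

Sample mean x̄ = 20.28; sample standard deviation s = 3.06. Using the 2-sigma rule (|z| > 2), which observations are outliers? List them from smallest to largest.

Cutoffs at x̄ ± 2s: 20.28 ± 2·3.06 = [14.16, 26.40].
12.28: z = -2.61, |z| > 2 → outlier.
26.71: z = 2.10, |z| > 2 → outlier.
Every other value lies within [14.16, 26.40].

12.28, 26.71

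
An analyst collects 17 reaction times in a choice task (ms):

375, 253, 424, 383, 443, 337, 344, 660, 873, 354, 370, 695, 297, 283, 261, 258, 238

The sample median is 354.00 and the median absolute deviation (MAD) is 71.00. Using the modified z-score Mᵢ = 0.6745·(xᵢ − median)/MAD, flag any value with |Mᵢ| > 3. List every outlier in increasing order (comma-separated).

|Mᵢ| > 3 ⇔ |xᵢ − 354.00| > 3·71.00/0.6745 = 315.79.
So outliers lie outside [38.21, 669.79].
695: M = 3.24 → outlier.
873: M = 4.93 → outlier.

695, 873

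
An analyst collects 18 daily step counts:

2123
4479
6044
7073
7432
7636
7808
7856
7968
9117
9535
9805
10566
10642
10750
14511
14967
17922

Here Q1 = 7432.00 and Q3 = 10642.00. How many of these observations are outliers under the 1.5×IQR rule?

2

IQR = 3210.00; fences at 7432.00 − 4815.00 = 2617.00 and 10642.00 + 4815.00 = 15457.00.
Outside the cutoffs: 2123, 17922.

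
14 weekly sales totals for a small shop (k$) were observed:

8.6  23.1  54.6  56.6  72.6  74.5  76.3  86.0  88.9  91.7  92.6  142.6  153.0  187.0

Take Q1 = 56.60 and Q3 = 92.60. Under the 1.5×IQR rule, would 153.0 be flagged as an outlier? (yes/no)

IQR = Q3 − Q1 = 92.60 − 56.60 = 36.00.
Lower fence = Q1 − 1.5·IQR = 56.60 − 54.00 = 2.60.
Upper fence = Q3 + 1.5·IQR = 92.60 + 54.00 = 146.60.
153.0 lies above the upper fence.

yes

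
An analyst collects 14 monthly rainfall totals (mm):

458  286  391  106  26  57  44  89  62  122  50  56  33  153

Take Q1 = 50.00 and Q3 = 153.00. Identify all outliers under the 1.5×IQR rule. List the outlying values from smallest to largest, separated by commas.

391, 458

IQR = Q3 − Q1 = 153.00 − 50.00 = 103.00.
Lower fence = Q1 − 1.5·IQR = 50.00 − 154.50 = -104.50.
Upper fence = Q3 + 1.5·IQR = 153.00 + 154.50 = 307.50.
391 > 307.50 → outlier.
458 > 307.50 → outlier.
All remaining values lie within [-104.50, 307.50].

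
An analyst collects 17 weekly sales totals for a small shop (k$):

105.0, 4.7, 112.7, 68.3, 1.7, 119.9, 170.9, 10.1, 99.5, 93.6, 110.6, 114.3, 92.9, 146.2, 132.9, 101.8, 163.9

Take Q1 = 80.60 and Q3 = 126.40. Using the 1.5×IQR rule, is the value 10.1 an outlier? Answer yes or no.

yes

IQR = Q3 − Q1 = 126.40 − 80.60 = 45.80.
Lower fence = Q1 − 1.5·IQR = 80.60 − 68.70 = 11.90.
Upper fence = Q3 + 1.5·IQR = 126.40 + 68.70 = 195.10.
10.1 lies below the lower fence.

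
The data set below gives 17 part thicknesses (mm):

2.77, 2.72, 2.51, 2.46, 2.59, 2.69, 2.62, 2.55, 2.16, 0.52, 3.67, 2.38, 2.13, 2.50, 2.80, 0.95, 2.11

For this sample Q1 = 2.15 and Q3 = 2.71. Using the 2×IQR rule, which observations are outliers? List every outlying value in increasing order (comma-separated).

0.52, 0.95

IQR = Q3 − Q1 = 2.71 − 2.15 = 0.56.
Lower fence = Q1 − 2·IQR = 2.15 − 1.12 = 1.03.
Upper fence = Q3 + 2·IQR = 2.71 + 1.12 = 3.83.
0.52 < 1.03 → outlier.
0.95 < 1.03 → outlier.
All remaining values lie within [1.03, 3.83].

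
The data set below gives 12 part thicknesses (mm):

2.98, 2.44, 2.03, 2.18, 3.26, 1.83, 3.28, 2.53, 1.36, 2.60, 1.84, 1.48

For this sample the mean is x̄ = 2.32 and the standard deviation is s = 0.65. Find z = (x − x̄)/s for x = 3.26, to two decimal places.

1.45

z = (3.26 − 2.32) / 0.65 = 1.45.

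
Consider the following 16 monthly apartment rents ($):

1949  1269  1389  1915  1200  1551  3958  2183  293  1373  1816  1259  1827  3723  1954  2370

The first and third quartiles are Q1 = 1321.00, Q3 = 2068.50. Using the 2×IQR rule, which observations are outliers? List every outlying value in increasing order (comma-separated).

3723, 3958

IQR = Q3 − Q1 = 2068.50 − 1321.00 = 747.50.
Lower fence = Q1 − 2·IQR = 1321.00 − 1495.00 = -174.00.
Upper fence = Q3 + 2·IQR = 2068.50 + 1495.00 = 3563.50.
3723 > 3563.50 → outlier.
3958 > 3563.50 → outlier.
All remaining values lie within [-174.00, 3563.50].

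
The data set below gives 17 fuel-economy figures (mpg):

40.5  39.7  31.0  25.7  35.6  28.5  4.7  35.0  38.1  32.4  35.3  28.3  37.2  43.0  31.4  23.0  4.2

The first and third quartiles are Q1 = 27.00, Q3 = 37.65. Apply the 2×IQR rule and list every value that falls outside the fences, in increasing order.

4.2, 4.7

IQR = Q3 − Q1 = 37.65 − 27.00 = 10.65.
Lower fence = Q1 − 2·IQR = 27.00 − 21.30 = 5.70.
Upper fence = Q3 + 2·IQR = 37.65 + 21.30 = 58.95.
4.2 < 5.70 → outlier.
4.7 < 5.70 → outlier.
All remaining values lie within [5.70, 58.95].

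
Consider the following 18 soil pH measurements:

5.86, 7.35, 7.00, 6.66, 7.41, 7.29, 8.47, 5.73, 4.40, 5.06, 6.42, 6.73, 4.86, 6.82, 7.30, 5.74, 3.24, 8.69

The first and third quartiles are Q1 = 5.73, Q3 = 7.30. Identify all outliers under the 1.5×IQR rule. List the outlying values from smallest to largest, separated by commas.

IQR = Q3 − Q1 = 7.30 − 5.73 = 1.57.
Lower fence = Q1 − 1.5·IQR = 5.73 − 2.355 = 3.375.
Upper fence = Q3 + 1.5·IQR = 7.30 + 2.355 = 9.655.
3.24 < 3.375 → outlier.
All remaining values lie within [3.375, 9.655].

3.24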